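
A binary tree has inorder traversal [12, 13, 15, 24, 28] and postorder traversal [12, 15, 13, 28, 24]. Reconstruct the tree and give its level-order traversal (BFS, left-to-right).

Inorder:   [12, 13, 15, 24, 28]
Postorder: [12, 15, 13, 28, 24]
Algorithm: postorder visits root last, so walk postorder right-to-left;
each value is the root of the current inorder slice — split it at that
value, recurse on the right subtree first, then the left.
Recursive splits:
  root=24; inorder splits into left=[12, 13, 15], right=[28]
  root=28; inorder splits into left=[], right=[]
  root=13; inorder splits into left=[12], right=[15]
  root=15; inorder splits into left=[], right=[]
  root=12; inorder splits into left=[], right=[]
Reconstructed level-order: [24, 13, 28, 12, 15]


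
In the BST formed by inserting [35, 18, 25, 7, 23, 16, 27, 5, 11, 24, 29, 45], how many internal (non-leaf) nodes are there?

Tree built from: [35, 18, 25, 7, 23, 16, 27, 5, 11, 24, 29, 45]
Tree (level-order array): [35, 18, 45, 7, 25, None, None, 5, 16, 23, 27, None, None, 11, None, None, 24, None, 29]
Rule: An internal node has at least one child.
Per-node child counts:
  node 35: 2 child(ren)
  node 18: 2 child(ren)
  node 7: 2 child(ren)
  node 5: 0 child(ren)
  node 16: 1 child(ren)
  node 11: 0 child(ren)
  node 25: 2 child(ren)
  node 23: 1 child(ren)
  node 24: 0 child(ren)
  node 27: 1 child(ren)
  node 29: 0 child(ren)
  node 45: 0 child(ren)
Matching nodes: [35, 18, 7, 16, 25, 23, 27]
Count of internal (non-leaf) nodes: 7


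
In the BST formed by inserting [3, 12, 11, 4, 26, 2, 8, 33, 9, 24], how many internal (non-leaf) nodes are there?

Tree built from: [3, 12, 11, 4, 26, 2, 8, 33, 9, 24]
Tree (level-order array): [3, 2, 12, None, None, 11, 26, 4, None, 24, 33, None, 8, None, None, None, None, None, 9]
Rule: An internal node has at least one child.
Per-node child counts:
  node 3: 2 child(ren)
  node 2: 0 child(ren)
  node 12: 2 child(ren)
  node 11: 1 child(ren)
  node 4: 1 child(ren)
  node 8: 1 child(ren)
  node 9: 0 child(ren)
  node 26: 2 child(ren)
  node 24: 0 child(ren)
  node 33: 0 child(ren)
Matching nodes: [3, 12, 11, 4, 8, 26]
Count of internal (non-leaf) nodes: 6


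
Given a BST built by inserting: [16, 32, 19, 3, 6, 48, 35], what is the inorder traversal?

Tree insertion order: [16, 32, 19, 3, 6, 48, 35]
Tree (level-order array): [16, 3, 32, None, 6, 19, 48, None, None, None, None, 35]
Inorder traversal: [3, 6, 16, 19, 32, 35, 48]


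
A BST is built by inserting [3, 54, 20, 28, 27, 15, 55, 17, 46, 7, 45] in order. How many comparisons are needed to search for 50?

Search path for 50: 3 -> 54 -> 20 -> 28 -> 46
Found: False
Comparisons: 5


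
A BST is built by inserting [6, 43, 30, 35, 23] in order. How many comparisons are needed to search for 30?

Search path for 30: 6 -> 43 -> 30
Found: True
Comparisons: 3


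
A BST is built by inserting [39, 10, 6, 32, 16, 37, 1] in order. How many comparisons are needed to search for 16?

Search path for 16: 39 -> 10 -> 32 -> 16
Found: True
Comparisons: 4


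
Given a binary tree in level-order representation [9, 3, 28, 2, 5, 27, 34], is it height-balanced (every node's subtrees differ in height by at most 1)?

Tree (level-order array): [9, 3, 28, 2, 5, 27, 34]
Definition: a tree is height-balanced if, at every node, |h(left) - h(right)| <= 1 (empty subtree has height -1).
Bottom-up per-node check:
  node 2: h_left=-1, h_right=-1, diff=0 [OK], height=0
  node 5: h_left=-1, h_right=-1, diff=0 [OK], height=0
  node 3: h_left=0, h_right=0, diff=0 [OK], height=1
  node 27: h_left=-1, h_right=-1, diff=0 [OK], height=0
  node 34: h_left=-1, h_right=-1, diff=0 [OK], height=0
  node 28: h_left=0, h_right=0, diff=0 [OK], height=1
  node 9: h_left=1, h_right=1, diff=0 [OK], height=2
All nodes satisfy the balance condition.
Result: Balanced


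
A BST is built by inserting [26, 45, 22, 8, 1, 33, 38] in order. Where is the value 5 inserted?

Starting tree (level order): [26, 22, 45, 8, None, 33, None, 1, None, None, 38]
Insertion path: 26 -> 22 -> 8 -> 1
Result: insert 5 as right child of 1
Final tree (level order): [26, 22, 45, 8, None, 33, None, 1, None, None, 38, None, 5]


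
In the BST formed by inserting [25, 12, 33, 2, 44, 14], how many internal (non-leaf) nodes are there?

Tree built from: [25, 12, 33, 2, 44, 14]
Tree (level-order array): [25, 12, 33, 2, 14, None, 44]
Rule: An internal node has at least one child.
Per-node child counts:
  node 25: 2 child(ren)
  node 12: 2 child(ren)
  node 2: 0 child(ren)
  node 14: 0 child(ren)
  node 33: 1 child(ren)
  node 44: 0 child(ren)
Matching nodes: [25, 12, 33]
Count of internal (non-leaf) nodes: 3


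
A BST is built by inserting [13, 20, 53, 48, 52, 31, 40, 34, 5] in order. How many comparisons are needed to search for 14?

Search path for 14: 13 -> 20
Found: False
Comparisons: 2


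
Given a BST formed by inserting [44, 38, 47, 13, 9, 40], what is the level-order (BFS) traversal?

Tree insertion order: [44, 38, 47, 13, 9, 40]
Tree (level-order array): [44, 38, 47, 13, 40, None, None, 9]
BFS from the root, enqueuing left then right child of each popped node:
  queue [44] -> pop 44, enqueue [38, 47], visited so far: [44]
  queue [38, 47] -> pop 38, enqueue [13, 40], visited so far: [44, 38]
  queue [47, 13, 40] -> pop 47, enqueue [none], visited so far: [44, 38, 47]
  queue [13, 40] -> pop 13, enqueue [9], visited so far: [44, 38, 47, 13]
  queue [40, 9] -> pop 40, enqueue [none], visited so far: [44, 38, 47, 13, 40]
  queue [9] -> pop 9, enqueue [none], visited so far: [44, 38, 47, 13, 40, 9]
Result: [44, 38, 47, 13, 40, 9]


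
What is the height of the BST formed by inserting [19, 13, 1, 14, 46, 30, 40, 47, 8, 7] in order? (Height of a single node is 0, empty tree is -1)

Insertion order: [19, 13, 1, 14, 46, 30, 40, 47, 8, 7]
Tree (level-order array): [19, 13, 46, 1, 14, 30, 47, None, 8, None, None, None, 40, None, None, 7]
Compute height bottom-up (empty subtree = -1):
  height(7) = 1 + max(-1, -1) = 0
  height(8) = 1 + max(0, -1) = 1
  height(1) = 1 + max(-1, 1) = 2
  height(14) = 1 + max(-1, -1) = 0
  height(13) = 1 + max(2, 0) = 3
  height(40) = 1 + max(-1, -1) = 0
  height(30) = 1 + max(-1, 0) = 1
  height(47) = 1 + max(-1, -1) = 0
  height(46) = 1 + max(1, 0) = 2
  height(19) = 1 + max(3, 2) = 4
Height = 4


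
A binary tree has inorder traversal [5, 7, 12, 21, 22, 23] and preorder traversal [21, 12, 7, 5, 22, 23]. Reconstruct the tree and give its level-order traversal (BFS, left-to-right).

Inorder:  [5, 7, 12, 21, 22, 23]
Preorder: [21, 12, 7, 5, 22, 23]
Algorithm: preorder visits root first, so consume preorder in order;
for each root, split the current inorder slice at that value into
left-subtree inorder and right-subtree inorder, then recurse.
Recursive splits:
  root=21; inorder splits into left=[5, 7, 12], right=[22, 23]
  root=12; inorder splits into left=[5, 7], right=[]
  root=7; inorder splits into left=[5], right=[]
  root=5; inorder splits into left=[], right=[]
  root=22; inorder splits into left=[], right=[23]
  root=23; inorder splits into left=[], right=[]
Reconstructed level-order: [21, 12, 22, 7, 23, 5]


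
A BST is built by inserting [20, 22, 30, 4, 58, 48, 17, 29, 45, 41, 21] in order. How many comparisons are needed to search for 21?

Search path for 21: 20 -> 22 -> 21
Found: True
Comparisons: 3


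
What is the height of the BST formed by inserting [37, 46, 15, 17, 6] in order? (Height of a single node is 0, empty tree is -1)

Insertion order: [37, 46, 15, 17, 6]
Tree (level-order array): [37, 15, 46, 6, 17]
Compute height bottom-up (empty subtree = -1):
  height(6) = 1 + max(-1, -1) = 0
  height(17) = 1 + max(-1, -1) = 0
  height(15) = 1 + max(0, 0) = 1
  height(46) = 1 + max(-1, -1) = 0
  height(37) = 1 + max(1, 0) = 2
Height = 2


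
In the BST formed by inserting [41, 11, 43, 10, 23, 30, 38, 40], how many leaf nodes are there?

Tree built from: [41, 11, 43, 10, 23, 30, 38, 40]
Tree (level-order array): [41, 11, 43, 10, 23, None, None, None, None, None, 30, None, 38, None, 40]
Rule: A leaf has 0 children.
Per-node child counts:
  node 41: 2 child(ren)
  node 11: 2 child(ren)
  node 10: 0 child(ren)
  node 23: 1 child(ren)
  node 30: 1 child(ren)
  node 38: 1 child(ren)
  node 40: 0 child(ren)
  node 43: 0 child(ren)
Matching nodes: [10, 40, 43]
Count of leaf nodes: 3


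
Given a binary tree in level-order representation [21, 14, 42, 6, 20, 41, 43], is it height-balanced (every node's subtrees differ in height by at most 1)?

Tree (level-order array): [21, 14, 42, 6, 20, 41, 43]
Definition: a tree is height-balanced if, at every node, |h(left) - h(right)| <= 1 (empty subtree has height -1).
Bottom-up per-node check:
  node 6: h_left=-1, h_right=-1, diff=0 [OK], height=0
  node 20: h_left=-1, h_right=-1, diff=0 [OK], height=0
  node 14: h_left=0, h_right=0, diff=0 [OK], height=1
  node 41: h_left=-1, h_right=-1, diff=0 [OK], height=0
  node 43: h_left=-1, h_right=-1, diff=0 [OK], height=0
  node 42: h_left=0, h_right=0, diff=0 [OK], height=1
  node 21: h_left=1, h_right=1, diff=0 [OK], height=2
All nodes satisfy the balance condition.
Result: Balanced


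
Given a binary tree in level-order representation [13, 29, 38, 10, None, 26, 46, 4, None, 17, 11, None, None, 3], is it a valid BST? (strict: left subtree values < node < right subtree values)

Level-order array: [13, 29, 38, 10, None, 26, 46, 4, None, 17, 11, None, None, 3]
Validate using subtree bounds (lo, hi): at each node, require lo < value < hi,
then recurse left with hi=value and right with lo=value.
Preorder trace (stopping at first violation):
  at node 13 with bounds (-inf, +inf): OK
  at node 29 with bounds (-inf, 13): VIOLATION
Node 29 violates its bound: not (-inf < 29 < 13).
Result: Not a valid BST


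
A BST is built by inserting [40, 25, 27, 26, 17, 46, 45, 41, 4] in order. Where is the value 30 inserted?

Starting tree (level order): [40, 25, 46, 17, 27, 45, None, 4, None, 26, None, 41]
Insertion path: 40 -> 25 -> 27
Result: insert 30 as right child of 27
Final tree (level order): [40, 25, 46, 17, 27, 45, None, 4, None, 26, 30, 41]


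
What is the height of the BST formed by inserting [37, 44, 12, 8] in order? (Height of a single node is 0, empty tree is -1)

Insertion order: [37, 44, 12, 8]
Tree (level-order array): [37, 12, 44, 8]
Compute height bottom-up (empty subtree = -1):
  height(8) = 1 + max(-1, -1) = 0
  height(12) = 1 + max(0, -1) = 1
  height(44) = 1 + max(-1, -1) = 0
  height(37) = 1 + max(1, 0) = 2
Height = 2


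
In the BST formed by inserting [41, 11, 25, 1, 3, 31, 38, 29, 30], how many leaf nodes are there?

Tree built from: [41, 11, 25, 1, 3, 31, 38, 29, 30]
Tree (level-order array): [41, 11, None, 1, 25, None, 3, None, 31, None, None, 29, 38, None, 30]
Rule: A leaf has 0 children.
Per-node child counts:
  node 41: 1 child(ren)
  node 11: 2 child(ren)
  node 1: 1 child(ren)
  node 3: 0 child(ren)
  node 25: 1 child(ren)
  node 31: 2 child(ren)
  node 29: 1 child(ren)
  node 30: 0 child(ren)
  node 38: 0 child(ren)
Matching nodes: [3, 30, 38]
Count of leaf nodes: 3


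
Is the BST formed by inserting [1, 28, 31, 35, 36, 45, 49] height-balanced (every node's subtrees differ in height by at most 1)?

Tree (level-order array): [1, None, 28, None, 31, None, 35, None, 36, None, 45, None, 49]
Definition: a tree is height-balanced if, at every node, |h(left) - h(right)| <= 1 (empty subtree has height -1).
Bottom-up per-node check:
  node 49: h_left=-1, h_right=-1, diff=0 [OK], height=0
  node 45: h_left=-1, h_right=0, diff=1 [OK], height=1
  node 36: h_left=-1, h_right=1, diff=2 [FAIL (|-1-1|=2 > 1)], height=2
  node 35: h_left=-1, h_right=2, diff=3 [FAIL (|-1-2|=3 > 1)], height=3
  node 31: h_left=-1, h_right=3, diff=4 [FAIL (|-1-3|=4 > 1)], height=4
  node 28: h_left=-1, h_right=4, diff=5 [FAIL (|-1-4|=5 > 1)], height=5
  node 1: h_left=-1, h_right=5, diff=6 [FAIL (|-1-5|=6 > 1)], height=6
Node 36 violates the condition: |-1 - 1| = 2 > 1.
Result: Not balanced


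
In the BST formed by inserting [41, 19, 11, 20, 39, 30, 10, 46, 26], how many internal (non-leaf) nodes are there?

Tree built from: [41, 19, 11, 20, 39, 30, 10, 46, 26]
Tree (level-order array): [41, 19, 46, 11, 20, None, None, 10, None, None, 39, None, None, 30, None, 26]
Rule: An internal node has at least one child.
Per-node child counts:
  node 41: 2 child(ren)
  node 19: 2 child(ren)
  node 11: 1 child(ren)
  node 10: 0 child(ren)
  node 20: 1 child(ren)
  node 39: 1 child(ren)
  node 30: 1 child(ren)
  node 26: 0 child(ren)
  node 46: 0 child(ren)
Matching nodes: [41, 19, 11, 20, 39, 30]
Count of internal (non-leaf) nodes: 6


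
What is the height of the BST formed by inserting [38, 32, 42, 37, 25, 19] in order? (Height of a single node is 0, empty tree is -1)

Insertion order: [38, 32, 42, 37, 25, 19]
Tree (level-order array): [38, 32, 42, 25, 37, None, None, 19]
Compute height bottom-up (empty subtree = -1):
  height(19) = 1 + max(-1, -1) = 0
  height(25) = 1 + max(0, -1) = 1
  height(37) = 1 + max(-1, -1) = 0
  height(32) = 1 + max(1, 0) = 2
  height(42) = 1 + max(-1, -1) = 0
  height(38) = 1 + max(2, 0) = 3
Height = 3


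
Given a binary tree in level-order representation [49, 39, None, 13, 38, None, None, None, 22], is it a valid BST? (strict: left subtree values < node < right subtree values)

Level-order array: [49, 39, None, 13, 38, None, None, None, 22]
Validate using subtree bounds (lo, hi): at each node, require lo < value < hi,
then recurse left with hi=value and right with lo=value.
Preorder trace (stopping at first violation):
  at node 49 with bounds (-inf, +inf): OK
  at node 39 with bounds (-inf, 49): OK
  at node 13 with bounds (-inf, 39): OK
  at node 38 with bounds (39, 49): VIOLATION
Node 38 violates its bound: not (39 < 38 < 49).
Result: Not a valid BST


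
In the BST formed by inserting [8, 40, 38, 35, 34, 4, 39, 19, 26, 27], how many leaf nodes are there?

Tree built from: [8, 40, 38, 35, 34, 4, 39, 19, 26, 27]
Tree (level-order array): [8, 4, 40, None, None, 38, None, 35, 39, 34, None, None, None, 19, None, None, 26, None, 27]
Rule: A leaf has 0 children.
Per-node child counts:
  node 8: 2 child(ren)
  node 4: 0 child(ren)
  node 40: 1 child(ren)
  node 38: 2 child(ren)
  node 35: 1 child(ren)
  node 34: 1 child(ren)
  node 19: 1 child(ren)
  node 26: 1 child(ren)
  node 27: 0 child(ren)
  node 39: 0 child(ren)
Matching nodes: [4, 27, 39]
Count of leaf nodes: 3


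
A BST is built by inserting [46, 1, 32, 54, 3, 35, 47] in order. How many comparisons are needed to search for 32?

Search path for 32: 46 -> 1 -> 32
Found: True
Comparisons: 3


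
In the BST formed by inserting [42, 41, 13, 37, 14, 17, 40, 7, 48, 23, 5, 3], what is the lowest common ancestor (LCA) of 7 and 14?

Tree insertion order: [42, 41, 13, 37, 14, 17, 40, 7, 48, 23, 5, 3]
Tree (level-order array): [42, 41, 48, 13, None, None, None, 7, 37, 5, None, 14, 40, 3, None, None, 17, None, None, None, None, None, 23]
In a BST, the LCA of p=7, q=14 is the first node v on the
root-to-leaf path with p <= v <= q (go left if both < v, right if both > v).
Walk from root:
  at 42: both 7 and 14 < 42, go left
  at 41: both 7 and 14 < 41, go left
  at 13: 7 <= 13 <= 14, this is the LCA
LCA = 13


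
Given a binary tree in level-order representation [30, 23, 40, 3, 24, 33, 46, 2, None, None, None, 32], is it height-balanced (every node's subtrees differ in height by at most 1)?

Tree (level-order array): [30, 23, 40, 3, 24, 33, 46, 2, None, None, None, 32]
Definition: a tree is height-balanced if, at every node, |h(left) - h(right)| <= 1 (empty subtree has height -1).
Bottom-up per-node check:
  node 2: h_left=-1, h_right=-1, diff=0 [OK], height=0
  node 3: h_left=0, h_right=-1, diff=1 [OK], height=1
  node 24: h_left=-1, h_right=-1, diff=0 [OK], height=0
  node 23: h_left=1, h_right=0, diff=1 [OK], height=2
  node 32: h_left=-1, h_right=-1, diff=0 [OK], height=0
  node 33: h_left=0, h_right=-1, diff=1 [OK], height=1
  node 46: h_left=-1, h_right=-1, diff=0 [OK], height=0
  node 40: h_left=1, h_right=0, diff=1 [OK], height=2
  node 30: h_left=2, h_right=2, diff=0 [OK], height=3
All nodes satisfy the balance condition.
Result: Balanced


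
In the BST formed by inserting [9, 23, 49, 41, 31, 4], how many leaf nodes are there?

Tree built from: [9, 23, 49, 41, 31, 4]
Tree (level-order array): [9, 4, 23, None, None, None, 49, 41, None, 31]
Rule: A leaf has 0 children.
Per-node child counts:
  node 9: 2 child(ren)
  node 4: 0 child(ren)
  node 23: 1 child(ren)
  node 49: 1 child(ren)
  node 41: 1 child(ren)
  node 31: 0 child(ren)
Matching nodes: [4, 31]
Count of leaf nodes: 2


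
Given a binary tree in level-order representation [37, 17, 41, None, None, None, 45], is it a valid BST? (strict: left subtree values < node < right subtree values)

Level-order array: [37, 17, 41, None, None, None, 45]
Validate using subtree bounds (lo, hi): at each node, require lo < value < hi,
then recurse left with hi=value and right with lo=value.
Preorder trace (stopping at first violation):
  at node 37 with bounds (-inf, +inf): OK
  at node 17 with bounds (-inf, 37): OK
  at node 41 with bounds (37, +inf): OK
  at node 45 with bounds (41, +inf): OK
No violation found at any node.
Result: Valid BST


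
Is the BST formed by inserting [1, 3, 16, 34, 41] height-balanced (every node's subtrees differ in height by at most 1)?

Tree (level-order array): [1, None, 3, None, 16, None, 34, None, 41]
Definition: a tree is height-balanced if, at every node, |h(left) - h(right)| <= 1 (empty subtree has height -1).
Bottom-up per-node check:
  node 41: h_left=-1, h_right=-1, diff=0 [OK], height=0
  node 34: h_left=-1, h_right=0, diff=1 [OK], height=1
  node 16: h_left=-1, h_right=1, diff=2 [FAIL (|-1-1|=2 > 1)], height=2
  node 3: h_left=-1, h_right=2, diff=3 [FAIL (|-1-2|=3 > 1)], height=3
  node 1: h_left=-1, h_right=3, diff=4 [FAIL (|-1-3|=4 > 1)], height=4
Node 16 violates the condition: |-1 - 1| = 2 > 1.
Result: Not balanced


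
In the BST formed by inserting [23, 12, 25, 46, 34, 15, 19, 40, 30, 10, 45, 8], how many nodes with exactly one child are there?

Tree built from: [23, 12, 25, 46, 34, 15, 19, 40, 30, 10, 45, 8]
Tree (level-order array): [23, 12, 25, 10, 15, None, 46, 8, None, None, 19, 34, None, None, None, None, None, 30, 40, None, None, None, 45]
Rule: These are nodes with exactly 1 non-null child.
Per-node child counts:
  node 23: 2 child(ren)
  node 12: 2 child(ren)
  node 10: 1 child(ren)
  node 8: 0 child(ren)
  node 15: 1 child(ren)
  node 19: 0 child(ren)
  node 25: 1 child(ren)
  node 46: 1 child(ren)
  node 34: 2 child(ren)
  node 30: 0 child(ren)
  node 40: 1 child(ren)
  node 45: 0 child(ren)
Matching nodes: [10, 15, 25, 46, 40]
Count of nodes with exactly one child: 5


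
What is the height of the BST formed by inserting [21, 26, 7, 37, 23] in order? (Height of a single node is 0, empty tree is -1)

Insertion order: [21, 26, 7, 37, 23]
Tree (level-order array): [21, 7, 26, None, None, 23, 37]
Compute height bottom-up (empty subtree = -1):
  height(7) = 1 + max(-1, -1) = 0
  height(23) = 1 + max(-1, -1) = 0
  height(37) = 1 + max(-1, -1) = 0
  height(26) = 1 + max(0, 0) = 1
  height(21) = 1 + max(0, 1) = 2
Height = 2


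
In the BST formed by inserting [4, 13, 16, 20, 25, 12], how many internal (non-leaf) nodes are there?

Tree built from: [4, 13, 16, 20, 25, 12]
Tree (level-order array): [4, None, 13, 12, 16, None, None, None, 20, None, 25]
Rule: An internal node has at least one child.
Per-node child counts:
  node 4: 1 child(ren)
  node 13: 2 child(ren)
  node 12: 0 child(ren)
  node 16: 1 child(ren)
  node 20: 1 child(ren)
  node 25: 0 child(ren)
Matching nodes: [4, 13, 16, 20]
Count of internal (non-leaf) nodes: 4


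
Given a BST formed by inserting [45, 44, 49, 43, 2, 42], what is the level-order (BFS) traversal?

Tree insertion order: [45, 44, 49, 43, 2, 42]
Tree (level-order array): [45, 44, 49, 43, None, None, None, 2, None, None, 42]
BFS from the root, enqueuing left then right child of each popped node:
  queue [45] -> pop 45, enqueue [44, 49], visited so far: [45]
  queue [44, 49] -> pop 44, enqueue [43], visited so far: [45, 44]
  queue [49, 43] -> pop 49, enqueue [none], visited so far: [45, 44, 49]
  queue [43] -> pop 43, enqueue [2], visited so far: [45, 44, 49, 43]
  queue [2] -> pop 2, enqueue [42], visited so far: [45, 44, 49, 43, 2]
  queue [42] -> pop 42, enqueue [none], visited so far: [45, 44, 49, 43, 2, 42]
Result: [45, 44, 49, 43, 2, 42]


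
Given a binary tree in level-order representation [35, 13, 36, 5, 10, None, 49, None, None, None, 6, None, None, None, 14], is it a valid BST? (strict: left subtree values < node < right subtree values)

Level-order array: [35, 13, 36, 5, 10, None, 49, None, None, None, 6, None, None, None, 14]
Validate using subtree bounds (lo, hi): at each node, require lo < value < hi,
then recurse left with hi=value and right with lo=value.
Preorder trace (stopping at first violation):
  at node 35 with bounds (-inf, +inf): OK
  at node 13 with bounds (-inf, 35): OK
  at node 5 with bounds (-inf, 13): OK
  at node 10 with bounds (13, 35): VIOLATION
Node 10 violates its bound: not (13 < 10 < 35).
Result: Not a valid BST


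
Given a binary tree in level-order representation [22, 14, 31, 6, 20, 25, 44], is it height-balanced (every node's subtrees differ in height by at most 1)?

Tree (level-order array): [22, 14, 31, 6, 20, 25, 44]
Definition: a tree is height-balanced if, at every node, |h(left) - h(right)| <= 1 (empty subtree has height -1).
Bottom-up per-node check:
  node 6: h_left=-1, h_right=-1, diff=0 [OK], height=0
  node 20: h_left=-1, h_right=-1, diff=0 [OK], height=0
  node 14: h_left=0, h_right=0, diff=0 [OK], height=1
  node 25: h_left=-1, h_right=-1, diff=0 [OK], height=0
  node 44: h_left=-1, h_right=-1, diff=0 [OK], height=0
  node 31: h_left=0, h_right=0, diff=0 [OK], height=1
  node 22: h_left=1, h_right=1, diff=0 [OK], height=2
All nodes satisfy the balance condition.
Result: Balanced


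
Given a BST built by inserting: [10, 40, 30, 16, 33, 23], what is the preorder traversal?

Tree insertion order: [10, 40, 30, 16, 33, 23]
Tree (level-order array): [10, None, 40, 30, None, 16, 33, None, 23]
Preorder traversal: [10, 40, 30, 16, 23, 33]


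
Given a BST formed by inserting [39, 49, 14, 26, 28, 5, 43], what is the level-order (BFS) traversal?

Tree insertion order: [39, 49, 14, 26, 28, 5, 43]
Tree (level-order array): [39, 14, 49, 5, 26, 43, None, None, None, None, 28]
BFS from the root, enqueuing left then right child of each popped node:
  queue [39] -> pop 39, enqueue [14, 49], visited so far: [39]
  queue [14, 49] -> pop 14, enqueue [5, 26], visited so far: [39, 14]
  queue [49, 5, 26] -> pop 49, enqueue [43], visited so far: [39, 14, 49]
  queue [5, 26, 43] -> pop 5, enqueue [none], visited so far: [39, 14, 49, 5]
  queue [26, 43] -> pop 26, enqueue [28], visited so far: [39, 14, 49, 5, 26]
  queue [43, 28] -> pop 43, enqueue [none], visited so far: [39, 14, 49, 5, 26, 43]
  queue [28] -> pop 28, enqueue [none], visited so far: [39, 14, 49, 5, 26, 43, 28]
Result: [39, 14, 49, 5, 26, 43, 28]


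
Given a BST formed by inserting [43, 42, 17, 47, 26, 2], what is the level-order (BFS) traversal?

Tree insertion order: [43, 42, 17, 47, 26, 2]
Tree (level-order array): [43, 42, 47, 17, None, None, None, 2, 26]
BFS from the root, enqueuing left then right child of each popped node:
  queue [43] -> pop 43, enqueue [42, 47], visited so far: [43]
  queue [42, 47] -> pop 42, enqueue [17], visited so far: [43, 42]
  queue [47, 17] -> pop 47, enqueue [none], visited so far: [43, 42, 47]
  queue [17] -> pop 17, enqueue [2, 26], visited so far: [43, 42, 47, 17]
  queue [2, 26] -> pop 2, enqueue [none], visited so far: [43, 42, 47, 17, 2]
  queue [26] -> pop 26, enqueue [none], visited so far: [43, 42, 47, 17, 2, 26]
Result: [43, 42, 47, 17, 2, 26]


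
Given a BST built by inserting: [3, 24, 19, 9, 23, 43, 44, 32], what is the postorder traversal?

Tree insertion order: [3, 24, 19, 9, 23, 43, 44, 32]
Tree (level-order array): [3, None, 24, 19, 43, 9, 23, 32, 44]
Postorder traversal: [9, 23, 19, 32, 44, 43, 24, 3]


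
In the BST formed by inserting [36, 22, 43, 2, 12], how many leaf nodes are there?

Tree built from: [36, 22, 43, 2, 12]
Tree (level-order array): [36, 22, 43, 2, None, None, None, None, 12]
Rule: A leaf has 0 children.
Per-node child counts:
  node 36: 2 child(ren)
  node 22: 1 child(ren)
  node 2: 1 child(ren)
  node 12: 0 child(ren)
  node 43: 0 child(ren)
Matching nodes: [12, 43]
Count of leaf nodes: 2


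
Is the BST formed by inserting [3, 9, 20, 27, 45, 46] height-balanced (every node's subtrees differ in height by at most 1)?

Tree (level-order array): [3, None, 9, None, 20, None, 27, None, 45, None, 46]
Definition: a tree is height-balanced if, at every node, |h(left) - h(right)| <= 1 (empty subtree has height -1).
Bottom-up per-node check:
  node 46: h_left=-1, h_right=-1, diff=0 [OK], height=0
  node 45: h_left=-1, h_right=0, diff=1 [OK], height=1
  node 27: h_left=-1, h_right=1, diff=2 [FAIL (|-1-1|=2 > 1)], height=2
  node 20: h_left=-1, h_right=2, diff=3 [FAIL (|-1-2|=3 > 1)], height=3
  node 9: h_left=-1, h_right=3, diff=4 [FAIL (|-1-3|=4 > 1)], height=4
  node 3: h_left=-1, h_right=4, diff=5 [FAIL (|-1-4|=5 > 1)], height=5
Node 27 violates the condition: |-1 - 1| = 2 > 1.
Result: Not balanced


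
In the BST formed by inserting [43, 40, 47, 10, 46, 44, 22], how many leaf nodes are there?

Tree built from: [43, 40, 47, 10, 46, 44, 22]
Tree (level-order array): [43, 40, 47, 10, None, 46, None, None, 22, 44]
Rule: A leaf has 0 children.
Per-node child counts:
  node 43: 2 child(ren)
  node 40: 1 child(ren)
  node 10: 1 child(ren)
  node 22: 0 child(ren)
  node 47: 1 child(ren)
  node 46: 1 child(ren)
  node 44: 0 child(ren)
Matching nodes: [22, 44]
Count of leaf nodes: 2


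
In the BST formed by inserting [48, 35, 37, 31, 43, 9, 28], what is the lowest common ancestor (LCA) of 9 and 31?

Tree insertion order: [48, 35, 37, 31, 43, 9, 28]
Tree (level-order array): [48, 35, None, 31, 37, 9, None, None, 43, None, 28]
In a BST, the LCA of p=9, q=31 is the first node v on the
root-to-leaf path with p <= v <= q (go left if both < v, right if both > v).
Walk from root:
  at 48: both 9 and 31 < 48, go left
  at 35: both 9 and 31 < 35, go left
  at 31: 9 <= 31 <= 31, this is the LCA
LCA = 31


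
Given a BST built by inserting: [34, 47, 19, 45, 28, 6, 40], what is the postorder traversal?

Tree insertion order: [34, 47, 19, 45, 28, 6, 40]
Tree (level-order array): [34, 19, 47, 6, 28, 45, None, None, None, None, None, 40]
Postorder traversal: [6, 28, 19, 40, 45, 47, 34]


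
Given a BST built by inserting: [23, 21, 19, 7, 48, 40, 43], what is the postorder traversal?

Tree insertion order: [23, 21, 19, 7, 48, 40, 43]
Tree (level-order array): [23, 21, 48, 19, None, 40, None, 7, None, None, 43]
Postorder traversal: [7, 19, 21, 43, 40, 48, 23]


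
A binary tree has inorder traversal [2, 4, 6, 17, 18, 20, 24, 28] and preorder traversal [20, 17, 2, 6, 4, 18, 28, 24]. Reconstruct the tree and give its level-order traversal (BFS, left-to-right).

Inorder:  [2, 4, 6, 17, 18, 20, 24, 28]
Preorder: [20, 17, 2, 6, 4, 18, 28, 24]
Algorithm: preorder visits root first, so consume preorder in order;
for each root, split the current inorder slice at that value into
left-subtree inorder and right-subtree inorder, then recurse.
Recursive splits:
  root=20; inorder splits into left=[2, 4, 6, 17, 18], right=[24, 28]
  root=17; inorder splits into left=[2, 4, 6], right=[18]
  root=2; inorder splits into left=[], right=[4, 6]
  root=6; inorder splits into left=[4], right=[]
  root=4; inorder splits into left=[], right=[]
  root=18; inorder splits into left=[], right=[]
  root=28; inorder splits into left=[24], right=[]
  root=24; inorder splits into left=[], right=[]
Reconstructed level-order: [20, 17, 28, 2, 18, 24, 6, 4]


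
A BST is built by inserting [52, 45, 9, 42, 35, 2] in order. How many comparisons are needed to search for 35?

Search path for 35: 52 -> 45 -> 9 -> 42 -> 35
Found: True
Comparisons: 5


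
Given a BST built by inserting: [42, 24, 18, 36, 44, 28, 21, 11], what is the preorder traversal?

Tree insertion order: [42, 24, 18, 36, 44, 28, 21, 11]
Tree (level-order array): [42, 24, 44, 18, 36, None, None, 11, 21, 28]
Preorder traversal: [42, 24, 18, 11, 21, 36, 28, 44]


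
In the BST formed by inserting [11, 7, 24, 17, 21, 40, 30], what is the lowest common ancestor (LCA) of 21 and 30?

Tree insertion order: [11, 7, 24, 17, 21, 40, 30]
Tree (level-order array): [11, 7, 24, None, None, 17, 40, None, 21, 30]
In a BST, the LCA of p=21, q=30 is the first node v on the
root-to-leaf path with p <= v <= q (go left if both < v, right if both > v).
Walk from root:
  at 11: both 21 and 30 > 11, go right
  at 24: 21 <= 24 <= 30, this is the LCA
LCA = 24


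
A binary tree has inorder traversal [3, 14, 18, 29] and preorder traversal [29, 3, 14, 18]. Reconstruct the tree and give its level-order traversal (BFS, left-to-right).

Inorder:  [3, 14, 18, 29]
Preorder: [29, 3, 14, 18]
Algorithm: preorder visits root first, so consume preorder in order;
for each root, split the current inorder slice at that value into
left-subtree inorder and right-subtree inorder, then recurse.
Recursive splits:
  root=29; inorder splits into left=[3, 14, 18], right=[]
  root=3; inorder splits into left=[], right=[14, 18]
  root=14; inorder splits into left=[], right=[18]
  root=18; inorder splits into left=[], right=[]
Reconstructed level-order: [29, 3, 14, 18]


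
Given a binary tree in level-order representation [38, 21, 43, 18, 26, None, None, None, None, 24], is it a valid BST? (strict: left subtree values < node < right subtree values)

Level-order array: [38, 21, 43, 18, 26, None, None, None, None, 24]
Validate using subtree bounds (lo, hi): at each node, require lo < value < hi,
then recurse left with hi=value and right with lo=value.
Preorder trace (stopping at first violation):
  at node 38 with bounds (-inf, +inf): OK
  at node 21 with bounds (-inf, 38): OK
  at node 18 with bounds (-inf, 21): OK
  at node 26 with bounds (21, 38): OK
  at node 24 with bounds (21, 26): OK
  at node 43 with bounds (38, +inf): OK
No violation found at any node.
Result: Valid BST


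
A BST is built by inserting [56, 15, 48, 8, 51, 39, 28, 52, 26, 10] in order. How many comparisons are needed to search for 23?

Search path for 23: 56 -> 15 -> 48 -> 39 -> 28 -> 26
Found: False
Comparisons: 6


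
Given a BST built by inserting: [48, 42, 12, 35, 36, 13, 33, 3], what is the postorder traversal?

Tree insertion order: [48, 42, 12, 35, 36, 13, 33, 3]
Tree (level-order array): [48, 42, None, 12, None, 3, 35, None, None, 13, 36, None, 33]
Postorder traversal: [3, 33, 13, 36, 35, 12, 42, 48]


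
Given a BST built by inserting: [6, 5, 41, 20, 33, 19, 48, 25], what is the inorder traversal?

Tree insertion order: [6, 5, 41, 20, 33, 19, 48, 25]
Tree (level-order array): [6, 5, 41, None, None, 20, 48, 19, 33, None, None, None, None, 25]
Inorder traversal: [5, 6, 19, 20, 25, 33, 41, 48]


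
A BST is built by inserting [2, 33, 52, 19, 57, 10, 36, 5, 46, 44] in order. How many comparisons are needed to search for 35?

Search path for 35: 2 -> 33 -> 52 -> 36
Found: False
Comparisons: 4


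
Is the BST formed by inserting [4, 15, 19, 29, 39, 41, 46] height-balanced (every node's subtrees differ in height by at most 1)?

Tree (level-order array): [4, None, 15, None, 19, None, 29, None, 39, None, 41, None, 46]
Definition: a tree is height-balanced if, at every node, |h(left) - h(right)| <= 1 (empty subtree has height -1).
Bottom-up per-node check:
  node 46: h_left=-1, h_right=-1, diff=0 [OK], height=0
  node 41: h_left=-1, h_right=0, diff=1 [OK], height=1
  node 39: h_left=-1, h_right=1, diff=2 [FAIL (|-1-1|=2 > 1)], height=2
  node 29: h_left=-1, h_right=2, diff=3 [FAIL (|-1-2|=3 > 1)], height=3
  node 19: h_left=-1, h_right=3, diff=4 [FAIL (|-1-3|=4 > 1)], height=4
  node 15: h_left=-1, h_right=4, diff=5 [FAIL (|-1-4|=5 > 1)], height=5
  node 4: h_left=-1, h_right=5, diff=6 [FAIL (|-1-5|=6 > 1)], height=6
Node 39 violates the condition: |-1 - 1| = 2 > 1.
Result: Not balanced


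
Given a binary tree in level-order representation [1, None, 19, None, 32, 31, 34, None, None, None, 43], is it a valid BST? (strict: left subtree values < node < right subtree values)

Level-order array: [1, None, 19, None, 32, 31, 34, None, None, None, 43]
Validate using subtree bounds (lo, hi): at each node, require lo < value < hi,
then recurse left with hi=value and right with lo=value.
Preorder trace (stopping at first violation):
  at node 1 with bounds (-inf, +inf): OK
  at node 19 with bounds (1, +inf): OK
  at node 32 with bounds (19, +inf): OK
  at node 31 with bounds (19, 32): OK
  at node 34 with bounds (32, +inf): OK
  at node 43 with bounds (34, +inf): OK
No violation found at any node.
Result: Valid BST


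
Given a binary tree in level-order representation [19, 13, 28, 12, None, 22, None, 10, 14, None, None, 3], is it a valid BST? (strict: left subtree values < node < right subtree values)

Level-order array: [19, 13, 28, 12, None, 22, None, 10, 14, None, None, 3]
Validate using subtree bounds (lo, hi): at each node, require lo < value < hi,
then recurse left with hi=value and right with lo=value.
Preorder trace (stopping at first violation):
  at node 19 with bounds (-inf, +inf): OK
  at node 13 with bounds (-inf, 19): OK
  at node 12 with bounds (-inf, 13): OK
  at node 10 with bounds (-inf, 12): OK
  at node 3 with bounds (-inf, 10): OK
  at node 14 with bounds (12, 13): VIOLATION
Node 14 violates its bound: not (12 < 14 < 13).
Result: Not a valid BST


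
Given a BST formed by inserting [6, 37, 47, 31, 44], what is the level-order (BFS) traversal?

Tree insertion order: [6, 37, 47, 31, 44]
Tree (level-order array): [6, None, 37, 31, 47, None, None, 44]
BFS from the root, enqueuing left then right child of each popped node:
  queue [6] -> pop 6, enqueue [37], visited so far: [6]
  queue [37] -> pop 37, enqueue [31, 47], visited so far: [6, 37]
  queue [31, 47] -> pop 31, enqueue [none], visited so far: [6, 37, 31]
  queue [47] -> pop 47, enqueue [44], visited so far: [6, 37, 31, 47]
  queue [44] -> pop 44, enqueue [none], visited so far: [6, 37, 31, 47, 44]
Result: [6, 37, 31, 47, 44]


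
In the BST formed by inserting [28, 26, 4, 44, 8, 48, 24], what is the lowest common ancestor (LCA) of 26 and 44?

Tree insertion order: [28, 26, 4, 44, 8, 48, 24]
Tree (level-order array): [28, 26, 44, 4, None, None, 48, None, 8, None, None, None, 24]
In a BST, the LCA of p=26, q=44 is the first node v on the
root-to-leaf path with p <= v <= q (go left if both < v, right if both > v).
Walk from root:
  at 28: 26 <= 28 <= 44, this is the LCA
LCA = 28


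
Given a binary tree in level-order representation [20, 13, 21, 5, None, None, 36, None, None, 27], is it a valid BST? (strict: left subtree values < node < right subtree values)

Level-order array: [20, 13, 21, 5, None, None, 36, None, None, 27]
Validate using subtree bounds (lo, hi): at each node, require lo < value < hi,
then recurse left with hi=value and right with lo=value.
Preorder trace (stopping at first violation):
  at node 20 with bounds (-inf, +inf): OK
  at node 13 with bounds (-inf, 20): OK
  at node 5 with bounds (-inf, 13): OK
  at node 21 with bounds (20, +inf): OK
  at node 36 with bounds (21, +inf): OK
  at node 27 with bounds (21, 36): OK
No violation found at any node.
Result: Valid BST


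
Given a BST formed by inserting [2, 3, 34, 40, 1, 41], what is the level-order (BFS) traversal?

Tree insertion order: [2, 3, 34, 40, 1, 41]
Tree (level-order array): [2, 1, 3, None, None, None, 34, None, 40, None, 41]
BFS from the root, enqueuing left then right child of each popped node:
  queue [2] -> pop 2, enqueue [1, 3], visited so far: [2]
  queue [1, 3] -> pop 1, enqueue [none], visited so far: [2, 1]
  queue [3] -> pop 3, enqueue [34], visited so far: [2, 1, 3]
  queue [34] -> pop 34, enqueue [40], visited so far: [2, 1, 3, 34]
  queue [40] -> pop 40, enqueue [41], visited so far: [2, 1, 3, 34, 40]
  queue [41] -> pop 41, enqueue [none], visited so far: [2, 1, 3, 34, 40, 41]
Result: [2, 1, 3, 34, 40, 41]


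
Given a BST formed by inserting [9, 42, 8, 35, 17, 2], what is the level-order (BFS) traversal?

Tree insertion order: [9, 42, 8, 35, 17, 2]
Tree (level-order array): [9, 8, 42, 2, None, 35, None, None, None, 17]
BFS from the root, enqueuing left then right child of each popped node:
  queue [9] -> pop 9, enqueue [8, 42], visited so far: [9]
  queue [8, 42] -> pop 8, enqueue [2], visited so far: [9, 8]
  queue [42, 2] -> pop 42, enqueue [35], visited so far: [9, 8, 42]
  queue [2, 35] -> pop 2, enqueue [none], visited so far: [9, 8, 42, 2]
  queue [35] -> pop 35, enqueue [17], visited so far: [9, 8, 42, 2, 35]
  queue [17] -> pop 17, enqueue [none], visited so far: [9, 8, 42, 2, 35, 17]
Result: [9, 8, 42, 2, 35, 17]


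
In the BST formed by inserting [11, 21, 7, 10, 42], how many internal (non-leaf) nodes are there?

Tree built from: [11, 21, 7, 10, 42]
Tree (level-order array): [11, 7, 21, None, 10, None, 42]
Rule: An internal node has at least one child.
Per-node child counts:
  node 11: 2 child(ren)
  node 7: 1 child(ren)
  node 10: 0 child(ren)
  node 21: 1 child(ren)
  node 42: 0 child(ren)
Matching nodes: [11, 7, 21]
Count of internal (non-leaf) nodes: 3


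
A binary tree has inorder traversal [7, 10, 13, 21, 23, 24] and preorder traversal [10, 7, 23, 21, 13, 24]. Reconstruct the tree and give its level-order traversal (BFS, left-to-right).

Inorder:  [7, 10, 13, 21, 23, 24]
Preorder: [10, 7, 23, 21, 13, 24]
Algorithm: preorder visits root first, so consume preorder in order;
for each root, split the current inorder slice at that value into
left-subtree inorder and right-subtree inorder, then recurse.
Recursive splits:
  root=10; inorder splits into left=[7], right=[13, 21, 23, 24]
  root=7; inorder splits into left=[], right=[]
  root=23; inorder splits into left=[13, 21], right=[24]
  root=21; inorder splits into left=[13], right=[]
  root=13; inorder splits into left=[], right=[]
  root=24; inorder splits into left=[], right=[]
Reconstructed level-order: [10, 7, 23, 21, 24, 13]


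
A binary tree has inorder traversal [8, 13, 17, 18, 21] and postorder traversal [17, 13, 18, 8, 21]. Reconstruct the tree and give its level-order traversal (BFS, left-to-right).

Inorder:   [8, 13, 17, 18, 21]
Postorder: [17, 13, 18, 8, 21]
Algorithm: postorder visits root last, so walk postorder right-to-left;
each value is the root of the current inorder slice — split it at that
value, recurse on the right subtree first, then the left.
Recursive splits:
  root=21; inorder splits into left=[8, 13, 17, 18], right=[]
  root=8; inorder splits into left=[], right=[13, 17, 18]
  root=18; inorder splits into left=[13, 17], right=[]
  root=13; inorder splits into left=[], right=[17]
  root=17; inorder splits into left=[], right=[]
Reconstructed level-order: [21, 8, 18, 13, 17]


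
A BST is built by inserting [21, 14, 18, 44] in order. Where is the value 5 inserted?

Starting tree (level order): [21, 14, 44, None, 18]
Insertion path: 21 -> 14
Result: insert 5 as left child of 14
Final tree (level order): [21, 14, 44, 5, 18]


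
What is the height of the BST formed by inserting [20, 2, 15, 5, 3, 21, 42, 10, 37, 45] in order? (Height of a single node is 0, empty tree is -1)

Insertion order: [20, 2, 15, 5, 3, 21, 42, 10, 37, 45]
Tree (level-order array): [20, 2, 21, None, 15, None, 42, 5, None, 37, 45, 3, 10]
Compute height bottom-up (empty subtree = -1):
  height(3) = 1 + max(-1, -1) = 0
  height(10) = 1 + max(-1, -1) = 0
  height(5) = 1 + max(0, 0) = 1
  height(15) = 1 + max(1, -1) = 2
  height(2) = 1 + max(-1, 2) = 3
  height(37) = 1 + max(-1, -1) = 0
  height(45) = 1 + max(-1, -1) = 0
  height(42) = 1 + max(0, 0) = 1
  height(21) = 1 + max(-1, 1) = 2
  height(20) = 1 + max(3, 2) = 4
Height = 4
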